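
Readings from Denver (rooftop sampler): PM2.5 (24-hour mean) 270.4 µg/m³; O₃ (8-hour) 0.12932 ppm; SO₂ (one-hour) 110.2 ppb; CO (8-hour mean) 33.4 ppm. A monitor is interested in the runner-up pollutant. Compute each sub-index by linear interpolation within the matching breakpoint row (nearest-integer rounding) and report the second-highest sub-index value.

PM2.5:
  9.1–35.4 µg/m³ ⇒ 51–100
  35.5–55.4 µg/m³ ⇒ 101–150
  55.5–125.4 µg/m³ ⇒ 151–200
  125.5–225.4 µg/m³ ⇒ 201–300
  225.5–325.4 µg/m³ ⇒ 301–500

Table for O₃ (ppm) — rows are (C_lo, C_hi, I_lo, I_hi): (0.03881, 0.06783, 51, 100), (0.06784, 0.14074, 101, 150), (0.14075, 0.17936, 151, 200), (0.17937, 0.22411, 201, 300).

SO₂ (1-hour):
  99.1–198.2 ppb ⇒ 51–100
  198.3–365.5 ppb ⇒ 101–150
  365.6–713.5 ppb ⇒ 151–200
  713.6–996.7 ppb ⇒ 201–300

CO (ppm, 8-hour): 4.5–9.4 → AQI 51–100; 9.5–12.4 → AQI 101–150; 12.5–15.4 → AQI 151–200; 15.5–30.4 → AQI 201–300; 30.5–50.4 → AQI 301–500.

330

PM2.5: row 225.5–325.4 (AQI 301–500). (500−301)·(270.4−225.5)/(325.4−225.5) + 301 = 199·44.9/99.9 + 301 ≈ 390.44 → 390.
O₃: 0.12932 ∈ [0.06784, 0.14074] ↔ index [101, 150].
101 + (0.12932−0.06784)·(150−101)/(0.14074−0.06784) = 101 + 0.06148·49/0.07290 ≈ 142.32, so AQI = 142.
SO₂ 110.2: bracket 99.1–198.2 → index 51–100; slope 49/99.1, offset 11.1.
AQI = 51 + 49/99.1·11.1 ≈ 56.49 ⇒ 56.
CO: 33.4 lies in 30.5–50.4, so I_lo=301, I_hi=500, C_lo=30.5, C_hi=50.4.
(500−301)/(50.4−30.5) × (33.4−30.5) + 301 = 199/19.9 × 2.9 + 301 ≈ 330.00 → 330.
Sub-indices: PM2.5→390, O₃→142, SO₂→56, CO→330. Ranked high→low: 390, 330, 142, 56. Second-highest sub-index = 330.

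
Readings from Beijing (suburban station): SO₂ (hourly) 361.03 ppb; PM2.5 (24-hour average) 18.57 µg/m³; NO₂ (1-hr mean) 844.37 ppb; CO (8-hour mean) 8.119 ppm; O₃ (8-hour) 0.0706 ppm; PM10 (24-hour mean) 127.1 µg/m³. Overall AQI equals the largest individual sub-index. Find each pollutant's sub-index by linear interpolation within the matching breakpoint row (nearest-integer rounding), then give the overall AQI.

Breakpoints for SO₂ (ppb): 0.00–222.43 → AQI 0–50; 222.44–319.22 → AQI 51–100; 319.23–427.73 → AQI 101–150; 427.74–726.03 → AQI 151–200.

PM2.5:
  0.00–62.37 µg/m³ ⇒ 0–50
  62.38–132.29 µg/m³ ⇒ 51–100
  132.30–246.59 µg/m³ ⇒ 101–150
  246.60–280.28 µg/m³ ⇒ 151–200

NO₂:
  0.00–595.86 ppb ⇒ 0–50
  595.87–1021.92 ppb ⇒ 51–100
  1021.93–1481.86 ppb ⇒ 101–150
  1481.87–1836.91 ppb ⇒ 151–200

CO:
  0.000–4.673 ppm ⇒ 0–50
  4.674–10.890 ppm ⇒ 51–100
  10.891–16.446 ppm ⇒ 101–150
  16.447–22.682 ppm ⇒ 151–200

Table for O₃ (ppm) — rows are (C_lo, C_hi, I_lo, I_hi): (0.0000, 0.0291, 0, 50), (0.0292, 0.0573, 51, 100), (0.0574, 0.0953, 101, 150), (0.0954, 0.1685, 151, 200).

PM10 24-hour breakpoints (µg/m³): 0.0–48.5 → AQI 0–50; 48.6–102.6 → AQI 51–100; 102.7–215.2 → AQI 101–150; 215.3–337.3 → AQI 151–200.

SO₂: 361.03 ∈ [319.23, 427.73] ↔ index [101, 150].
101 + (361.03−319.23)·(150−101)/(427.73−319.23) = 101 + 41.80·49/108.50 ≈ 119.88, so AQI = 120.
PM2.5: 18.57 ∈ [0.00, 62.37] ↔ index [0, 50].
0 + (18.57−0.00)·(50−0)/(62.37−0.00) = 0 + 18.57·50/62.37 ≈ 14.89, so AQI = 15.
NO₂: 844.37 ∈ [595.87, 1021.92] ↔ index [51, 100].
51 + (844.37−595.87)·(100−51)/(1021.92−595.87) = 51 + 248.50·49/426.05 ≈ 79.58, so AQI = 80.
CO: 8.119 lies in 4.674–10.890, so I_lo=51, I_hi=100, C_lo=4.674, C_hi=10.890.
(100−51)/(10.890−4.674) × (8.119−4.674) + 51 = 49/6.216 × 3.445 + 51 ≈ 78.16 → 78.
O₃ 0.0706: bracket 0.0574–0.0953 → index 101–150; slope 49/0.0379, offset 0.0132.
AQI = 101 + 49/0.0379·0.0132 ≈ 118.07 ⇒ 118.
PM10: row 102.7–215.2 (AQI 101–150). (150−101)·(127.1−102.7)/(215.2−102.7) + 101 = 49·24.4/112.5 + 101 ≈ 111.63 → 112.
Sub-indices: SO₂→120, PM2.5→15, NO₂→80, CO→78, O₃→118, PM10→112. Overall AQI = max = 120; dominant pollutant is SO₂.

120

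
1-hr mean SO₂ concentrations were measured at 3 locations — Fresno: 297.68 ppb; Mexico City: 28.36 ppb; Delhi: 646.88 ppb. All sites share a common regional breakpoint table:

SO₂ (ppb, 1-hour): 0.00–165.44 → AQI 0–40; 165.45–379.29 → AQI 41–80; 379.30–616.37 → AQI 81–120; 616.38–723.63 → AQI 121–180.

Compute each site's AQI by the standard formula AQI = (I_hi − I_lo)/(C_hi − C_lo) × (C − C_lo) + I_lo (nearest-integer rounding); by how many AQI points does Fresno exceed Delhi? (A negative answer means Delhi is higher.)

Fresno 297.68: bracket 165.45–379.29 → index 41–80; slope 39/213.84, offset 132.23.
AQI = 41 + 39/213.84·132.23 ≈ 65.12 ⇒ 65.
Mexico City: 28.36 ∈ [0.00, 165.44] ↔ index [0, 40].
0 + (28.36−0.00)·(40−0)/(165.44−0.00) = 0 + 28.36·40/165.44 ≈ 6.86, so AQI = 7.
Delhi 646.88: bracket 616.38–723.63 → index 121–180; slope 59/107.25, offset 30.50.
AQI = 121 + 59/107.25·30.50 ≈ 137.78 ⇒ 138.
AQIs: Fresno=65, Mexico City=7, Delhi=138. Fresno (65) − Delhi (138) = -73.

-73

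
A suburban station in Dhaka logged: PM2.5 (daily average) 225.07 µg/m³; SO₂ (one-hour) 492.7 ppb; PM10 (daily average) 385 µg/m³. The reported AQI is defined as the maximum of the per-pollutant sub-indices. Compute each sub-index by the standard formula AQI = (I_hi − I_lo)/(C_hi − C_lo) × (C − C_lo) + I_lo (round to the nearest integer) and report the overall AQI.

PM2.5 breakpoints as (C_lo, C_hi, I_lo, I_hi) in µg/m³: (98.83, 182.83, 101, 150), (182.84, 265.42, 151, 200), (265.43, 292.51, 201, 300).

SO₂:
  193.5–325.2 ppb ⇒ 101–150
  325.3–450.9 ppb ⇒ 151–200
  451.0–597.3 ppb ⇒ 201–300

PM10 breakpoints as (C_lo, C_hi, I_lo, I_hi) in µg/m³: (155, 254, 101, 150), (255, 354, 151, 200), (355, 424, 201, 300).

244

PM2.5: row 182.84–265.42 (AQI 151–200). (200−151)·(225.07−182.84)/(265.42−182.84) + 151 = 49·42.23/82.58 + 151 ≈ 176.06 → 176.
SO₂: 492.7 ∈ [451.0, 597.3] ↔ index [201, 300].
201 + (492.7−451.0)·(300−201)/(597.3−451.0) = 201 + 41.7·99/146.3 ≈ 229.22, so AQI = 229.
PM10 385: bracket 355–424 → index 201–300; slope 99/69, offset 30.
AQI = 201 + 99/69·30 ≈ 244.04 ⇒ 244.
Sub-indices: PM2.5→176, SO₂→229, PM10→244. Overall AQI = max = 244; dominant pollutant is PM10.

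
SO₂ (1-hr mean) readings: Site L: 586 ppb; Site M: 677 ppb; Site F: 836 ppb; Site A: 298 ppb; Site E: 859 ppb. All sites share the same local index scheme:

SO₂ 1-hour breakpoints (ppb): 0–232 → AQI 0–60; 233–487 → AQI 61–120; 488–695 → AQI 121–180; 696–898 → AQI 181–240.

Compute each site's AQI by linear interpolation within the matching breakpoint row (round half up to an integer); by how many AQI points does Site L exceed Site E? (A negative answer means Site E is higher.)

Site L: 586 lies in 488–695, so I_lo=121, I_hi=180, C_lo=488, C_hi=695.
(180−121)/(695−488) × (586−488) + 121 = 59/207 × 98 + 121 ≈ 148.93 → 149.
Site M 677: bracket 488–695 → index 121–180; slope 59/207, offset 189.
AQI = 121 + 59/207·189 ≈ 174.87 ⇒ 175.
Site F: 836 ∈ [696, 898] ↔ index [181, 240].
181 + (836−696)·(240−181)/(898−696) = 181 + 140·59/202 ≈ 221.89, so AQI = 222.
Site A 298: bracket 233–487 → index 61–120; slope 59/254, offset 65.
AQI = 61 + 59/254·65 ≈ 76.10 ⇒ 76.
Site E 859: bracket 696–898 → index 181–240; slope 59/202, offset 163.
AQI = 181 + 59/202·163 ≈ 228.61 ⇒ 229.
AQIs: Site L=149, Site M=175, Site F=222, Site A=76, Site E=229. Site L (149) − Site E (229) = -80.

-80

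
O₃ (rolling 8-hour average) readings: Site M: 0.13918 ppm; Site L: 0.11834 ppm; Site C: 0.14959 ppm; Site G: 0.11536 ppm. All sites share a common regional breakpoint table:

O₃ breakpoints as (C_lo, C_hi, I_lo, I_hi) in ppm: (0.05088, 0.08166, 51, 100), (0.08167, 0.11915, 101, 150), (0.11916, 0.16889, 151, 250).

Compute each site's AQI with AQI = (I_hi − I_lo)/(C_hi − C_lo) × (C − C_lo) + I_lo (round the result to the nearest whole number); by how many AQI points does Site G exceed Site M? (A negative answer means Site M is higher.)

-46

Site M: 0.13918 ∈ [0.11916, 0.16889] ↔ index [151, 250].
151 + (0.13918−0.11916)·(250−151)/(0.16889−0.11916) = 151 + 0.02002·99/0.04973 ≈ 190.85, so AQI = 191.
Site L: row 0.08167–0.11915 (AQI 101–150). (150−101)·(0.11834−0.08167)/(0.11915−0.08167) + 101 = 49·0.03667/0.03748 + 101 ≈ 148.94 → 149.
Site C: 0.14959 ∈ [0.11916, 0.16889] ↔ index [151, 250].
151 + (0.14959−0.11916)·(250−151)/(0.16889−0.11916) = 151 + 0.03043·99/0.04973 ≈ 211.58, so AQI = 212.
Site G 0.11536: bracket 0.08167–0.11915 → index 101–150; slope 49/0.03748, offset 0.03369.
AQI = 101 + 49/0.03748·0.03369 ≈ 145.05 ⇒ 145.
AQIs: Site M=191, Site L=149, Site C=212, Site G=145. Site G (145) − Site M (191) = -46.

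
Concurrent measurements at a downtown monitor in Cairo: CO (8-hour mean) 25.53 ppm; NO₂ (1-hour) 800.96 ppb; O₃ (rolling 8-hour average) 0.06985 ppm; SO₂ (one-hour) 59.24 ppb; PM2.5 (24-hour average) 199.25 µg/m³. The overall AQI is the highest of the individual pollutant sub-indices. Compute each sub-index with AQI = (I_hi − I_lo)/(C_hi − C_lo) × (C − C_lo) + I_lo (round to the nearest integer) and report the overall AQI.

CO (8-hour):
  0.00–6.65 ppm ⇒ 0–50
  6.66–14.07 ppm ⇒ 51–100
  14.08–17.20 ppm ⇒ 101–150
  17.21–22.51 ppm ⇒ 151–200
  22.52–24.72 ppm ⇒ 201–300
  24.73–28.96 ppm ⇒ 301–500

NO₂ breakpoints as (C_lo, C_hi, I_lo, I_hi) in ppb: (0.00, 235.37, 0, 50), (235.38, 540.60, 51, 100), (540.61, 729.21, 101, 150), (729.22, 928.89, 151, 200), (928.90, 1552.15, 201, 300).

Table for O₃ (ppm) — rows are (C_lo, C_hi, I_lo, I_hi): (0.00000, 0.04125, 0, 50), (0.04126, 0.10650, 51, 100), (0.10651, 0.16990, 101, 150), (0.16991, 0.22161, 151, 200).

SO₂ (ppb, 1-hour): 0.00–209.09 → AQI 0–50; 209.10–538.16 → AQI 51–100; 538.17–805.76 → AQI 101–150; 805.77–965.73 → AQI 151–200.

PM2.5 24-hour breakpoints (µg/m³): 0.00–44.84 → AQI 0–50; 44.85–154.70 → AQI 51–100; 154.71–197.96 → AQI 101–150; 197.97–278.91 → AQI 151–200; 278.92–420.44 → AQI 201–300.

339

CO: row 24.73–28.96 (AQI 301–500). (500−301)·(25.53−24.73)/(28.96−24.73) + 301 = 199·0.80/4.23 + 301 ≈ 338.64 → 339.
NO₂: 800.96 lies in 729.22–928.89, so I_lo=151, I_hi=200, C_lo=729.22, C_hi=928.89.
(200−151)/(928.89−729.22) × (800.96−729.22) + 151 = 49/199.67 × 71.74 + 151 ≈ 168.61 → 169.
O₃: 0.06985 ∈ [0.04126, 0.10650] ↔ index [51, 100].
51 + (0.06985−0.04126)·(100−51)/(0.10650−0.04126) = 51 + 0.02859·49/0.06524 ≈ 72.47, so AQI = 72.
SO₂: 59.24 lies in 0.00–209.09, so I_lo=0, I_hi=50, C_lo=0.00, C_hi=209.09.
(50−0)/(209.09−0.00) × (59.24−0.00) + 0 = 50/209.09 × 59.24 + 0 ≈ 14.17 → 14.
PM2.5: row 197.97–278.91 (AQI 151–200). (200−151)·(199.25−197.97)/(278.91−197.97) + 151 = 49·1.28/80.94 + 151 ≈ 151.77 → 152.
Sub-indices: CO→339, NO₂→169, O₃→72, SO₂→14, PM2.5→152. Overall AQI = max = 339; dominant pollutant is CO.
AQI 339: Hazardous.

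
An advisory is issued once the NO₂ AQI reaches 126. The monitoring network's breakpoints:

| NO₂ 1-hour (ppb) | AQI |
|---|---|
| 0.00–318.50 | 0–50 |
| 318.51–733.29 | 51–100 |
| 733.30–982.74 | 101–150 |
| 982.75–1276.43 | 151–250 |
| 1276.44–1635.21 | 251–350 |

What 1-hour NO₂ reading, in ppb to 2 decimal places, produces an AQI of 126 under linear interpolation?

860.57

AQI 126 lies in the 101–150 band, which corresponds to 733.30–982.74 ppb.
C = 733.30 + (126−101)×(982.74−733.30)/(150−101) = 733.30 + 25×249.44/49 ≈ 860.5653 ppb → 860.57 ppb to 2 dp.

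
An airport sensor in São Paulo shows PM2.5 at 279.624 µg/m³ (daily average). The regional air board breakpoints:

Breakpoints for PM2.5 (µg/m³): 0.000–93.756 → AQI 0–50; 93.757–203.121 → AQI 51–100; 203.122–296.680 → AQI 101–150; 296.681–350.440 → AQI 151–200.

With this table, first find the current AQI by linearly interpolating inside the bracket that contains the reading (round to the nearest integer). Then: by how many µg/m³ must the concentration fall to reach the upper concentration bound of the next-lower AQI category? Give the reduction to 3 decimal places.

PM2.5: row 203.122–296.680 (AQI 101–150). (150−101)·(279.624−203.122)/(296.680−203.122) + 101 = 49·76.502/93.558 + 101 ≈ 141.07 → 141.
Current AQI 141 is in the Unhealthy for Sensitive Groups range (101–150). The next-lower category tops out at AQI 100, whose upper concentration bound is 203.121 µg/m³.
Reduction needed = 279.624 − 203.121 = 76.503 µg/m³.

76.503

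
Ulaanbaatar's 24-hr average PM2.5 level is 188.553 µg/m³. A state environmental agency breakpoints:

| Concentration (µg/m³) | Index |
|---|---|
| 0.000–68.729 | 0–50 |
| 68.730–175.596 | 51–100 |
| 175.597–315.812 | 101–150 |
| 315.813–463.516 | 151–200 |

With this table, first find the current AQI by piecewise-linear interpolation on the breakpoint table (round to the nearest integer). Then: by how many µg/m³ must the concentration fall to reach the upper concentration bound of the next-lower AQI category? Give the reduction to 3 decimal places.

12.957

PM2.5: 188.553 ∈ [175.597, 315.812] ↔ index [101, 150].
101 + (188.553−175.597)·(150−101)/(315.812−175.597) = 101 + 12.956·49/140.215 ≈ 105.53, so AQI = 106.
Current AQI 106 is in the Unhealthy for Sensitive Groups range (101–150). The next-lower category tops out at AQI 100, whose upper concentration bound is 175.596 µg/m³.
Reduction needed = 188.553 − 175.596 = 12.957 µg/m³.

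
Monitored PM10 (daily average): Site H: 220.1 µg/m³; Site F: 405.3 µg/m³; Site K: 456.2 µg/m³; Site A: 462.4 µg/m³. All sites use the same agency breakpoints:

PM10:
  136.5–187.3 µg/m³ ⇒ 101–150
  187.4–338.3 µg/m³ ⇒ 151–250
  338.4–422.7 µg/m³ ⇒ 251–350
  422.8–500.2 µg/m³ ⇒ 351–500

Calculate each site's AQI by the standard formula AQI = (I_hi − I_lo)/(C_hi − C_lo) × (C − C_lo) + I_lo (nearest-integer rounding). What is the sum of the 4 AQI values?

1344

Site H 220.1: bracket 187.4–338.3 → index 151–250; slope 99/150.9, offset 32.7.
AQI = 151 + 99/150.9·32.7 ≈ 172.45 ⇒ 172.
Site F: 405.3 lies in 338.4–422.7, so I_lo=251, I_hi=350, C_lo=338.4, C_hi=422.7.
(350−251)/(422.7−338.4) × (405.3−338.4) + 251 = 99/84.3 × 66.9 + 251 ≈ 329.57 → 330.
Site K: 456.2 lies in 422.8–500.2, so I_lo=351, I_hi=500, C_lo=422.8, C_hi=500.2.
(500−351)/(500.2−422.8) × (456.2−422.8) + 351 = 149/77.4 × 33.4 + 351 ≈ 415.30 → 415.
Site A: row 422.8–500.2 (AQI 351–500). (500−351)·(462.4−422.8)/(500.2−422.8) + 351 = 149·39.6/77.4 + 351 ≈ 427.23 → 427.
AQIs: Site H=172, Site F=330, Site K=415, Site A=427. Sum = 172 + 330 + 415 + 427 = 1344.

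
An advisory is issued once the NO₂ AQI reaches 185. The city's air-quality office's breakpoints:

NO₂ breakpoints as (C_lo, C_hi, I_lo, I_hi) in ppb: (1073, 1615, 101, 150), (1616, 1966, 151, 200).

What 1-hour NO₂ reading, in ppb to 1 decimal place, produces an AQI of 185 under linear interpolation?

1858.9

AQI 185 lies in the 151–200 band, which corresponds to 1616–1966 ppb.
C = 1616 + (185−151)×(1966−1616)/(200−151) = 1616 + 34×350/49 ≈ 1858.857 ppb → 1858.9 ppb to 1 dp.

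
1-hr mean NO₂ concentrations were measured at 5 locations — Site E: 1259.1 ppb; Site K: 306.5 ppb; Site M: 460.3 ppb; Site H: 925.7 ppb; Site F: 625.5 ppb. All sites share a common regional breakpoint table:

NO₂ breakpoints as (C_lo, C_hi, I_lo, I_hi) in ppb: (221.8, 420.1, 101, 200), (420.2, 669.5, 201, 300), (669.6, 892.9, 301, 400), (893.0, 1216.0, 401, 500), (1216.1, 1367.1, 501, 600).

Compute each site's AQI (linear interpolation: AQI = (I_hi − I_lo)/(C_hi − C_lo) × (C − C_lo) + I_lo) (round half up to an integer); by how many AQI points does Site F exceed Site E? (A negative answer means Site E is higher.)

-246

Site E: 1259.1 lies in 1216.1–1367.1, so I_lo=501, I_hi=600, C_lo=1216.1, C_hi=1367.1.
(600−501)/(1367.1−1216.1) × (1259.1−1216.1) + 501 = 99/151.0 × 43.0 + 501 ≈ 529.19 → 529.
Site K: 306.5 lies in 221.8–420.1, so I_lo=101, I_hi=200, C_lo=221.8, C_hi=420.1.
(200−101)/(420.1−221.8) × (306.5−221.8) + 101 = 99/198.3 × 84.7 + 101 ≈ 143.29 → 143.
Site M 460.3: bracket 420.2–669.5 → index 201–300; slope 99/249.3, offset 40.1.
AQI = 201 + 99/249.3·40.1 ≈ 216.92 ⇒ 217.
Site H: row 893.0–1216.0 (AQI 401–500). (500−401)·(925.7−893.0)/(1216.0−893.0) + 401 = 99·32.7/323.0 + 401 ≈ 411.02 → 411.
Site F 625.5: bracket 420.2–669.5 → index 201–300; slope 99/249.3, offset 205.3.
AQI = 201 + 99/249.3·205.3 ≈ 282.53 ⇒ 283.
AQIs: Site E=529, Site K=143, Site M=217, Site H=411, Site F=283. Site F (283) − Site E (529) = -246.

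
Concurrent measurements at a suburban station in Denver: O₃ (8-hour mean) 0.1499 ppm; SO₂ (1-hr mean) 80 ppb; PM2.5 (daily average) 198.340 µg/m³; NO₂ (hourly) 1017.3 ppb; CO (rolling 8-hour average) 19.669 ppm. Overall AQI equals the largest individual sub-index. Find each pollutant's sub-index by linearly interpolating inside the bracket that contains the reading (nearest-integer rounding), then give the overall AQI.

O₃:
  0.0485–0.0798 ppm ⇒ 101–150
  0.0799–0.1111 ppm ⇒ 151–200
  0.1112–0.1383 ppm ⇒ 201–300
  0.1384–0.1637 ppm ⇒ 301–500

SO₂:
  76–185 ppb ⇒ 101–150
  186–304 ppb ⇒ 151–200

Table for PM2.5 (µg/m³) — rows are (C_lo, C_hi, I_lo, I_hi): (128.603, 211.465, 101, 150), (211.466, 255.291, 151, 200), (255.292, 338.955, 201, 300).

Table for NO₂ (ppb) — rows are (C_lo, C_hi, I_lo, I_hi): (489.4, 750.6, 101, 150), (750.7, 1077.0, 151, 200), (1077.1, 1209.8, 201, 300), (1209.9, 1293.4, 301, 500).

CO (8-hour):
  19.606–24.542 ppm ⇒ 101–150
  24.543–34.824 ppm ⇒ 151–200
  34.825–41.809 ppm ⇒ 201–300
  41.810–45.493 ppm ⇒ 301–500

O₃ 0.1499: bracket 0.1384–0.1637 → index 301–500; slope 199/0.0253, offset 0.0115.
AQI = 301 + 199/0.0253·0.0115 ≈ 391.45 ⇒ 391.
SO₂: 80 lies in 76–185, so I_lo=101, I_hi=150, C_lo=76, C_hi=185.
(150−101)/(185−76) × (80−76) + 101 = 49/109 × 4 + 101 ≈ 102.80 → 103.
PM2.5: 198.340 ∈ [128.603, 211.465] ↔ index [101, 150].
101 + (198.340−128.603)·(150−101)/(211.465−128.603) = 101 + 69.737·49/82.862 ≈ 142.24, so AQI = 142.
NO₂: 1017.3 ∈ [750.7, 1077.0] ↔ index [151, 200].
151 + (1017.3−750.7)·(200−151)/(1077.0−750.7) = 151 + 266.6·49/326.3 ≈ 191.03, so AQI = 191.
CO: 19.669 ∈ [19.606, 24.542] ↔ index [101, 150].
101 + (19.669−19.606)·(150−101)/(24.542−19.606) = 101 + 0.063·49/4.936 ≈ 101.63, so AQI = 102.
Sub-indices: O₃→391, SO₂→103, PM2.5→142, NO₂→191, CO→102. Overall AQI = max = 391; dominant pollutant is O₃.
AQI 391: Hazardous.

391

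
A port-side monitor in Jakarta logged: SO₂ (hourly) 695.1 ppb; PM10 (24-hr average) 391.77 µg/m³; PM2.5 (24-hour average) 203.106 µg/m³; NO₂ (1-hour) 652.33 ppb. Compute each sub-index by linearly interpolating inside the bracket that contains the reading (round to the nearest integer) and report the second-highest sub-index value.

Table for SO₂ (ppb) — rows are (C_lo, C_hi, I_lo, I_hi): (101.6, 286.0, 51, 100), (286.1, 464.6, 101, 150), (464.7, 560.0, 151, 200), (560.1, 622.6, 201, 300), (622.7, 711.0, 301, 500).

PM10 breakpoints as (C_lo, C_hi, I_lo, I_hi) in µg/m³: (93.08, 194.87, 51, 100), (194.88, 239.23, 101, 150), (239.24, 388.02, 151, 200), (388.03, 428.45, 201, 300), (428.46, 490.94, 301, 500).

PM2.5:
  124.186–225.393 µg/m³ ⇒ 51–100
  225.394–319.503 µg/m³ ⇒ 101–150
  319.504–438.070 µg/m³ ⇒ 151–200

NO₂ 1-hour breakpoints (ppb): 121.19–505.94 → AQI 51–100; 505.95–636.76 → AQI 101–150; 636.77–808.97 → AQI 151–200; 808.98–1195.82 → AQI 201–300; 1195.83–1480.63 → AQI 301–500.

SO₂ 695.1: bracket 622.7–711.0 → index 301–500; slope 199/88.3, offset 72.4.
AQI = 301 + 199/88.3·72.4 ≈ 464.17 ⇒ 464.
PM10: 391.77 ∈ [388.03, 428.45] ↔ index [201, 300].
201 + (391.77−388.03)·(300−201)/(428.45−388.03) = 201 + 3.74·99/40.42 ≈ 210.16, so AQI = 210.
PM2.5: 203.106 ∈ [124.186, 225.393] ↔ index [51, 100].
51 + (203.106−124.186)·(100−51)/(225.393−124.186) = 51 + 78.920·49/101.207 ≈ 89.21, so AQI = 89.
NO₂ 652.33: bracket 636.77–808.97 → index 151–200; slope 49/172.20, offset 15.56.
AQI = 151 + 49/172.20·15.56 ≈ 155.43 ⇒ 155.
Sub-indices: SO₂→464, PM10→210, PM2.5→89, NO₂→155. Ranked high→low: 464, 210, 155, 89. Second-highest sub-index = 210.

210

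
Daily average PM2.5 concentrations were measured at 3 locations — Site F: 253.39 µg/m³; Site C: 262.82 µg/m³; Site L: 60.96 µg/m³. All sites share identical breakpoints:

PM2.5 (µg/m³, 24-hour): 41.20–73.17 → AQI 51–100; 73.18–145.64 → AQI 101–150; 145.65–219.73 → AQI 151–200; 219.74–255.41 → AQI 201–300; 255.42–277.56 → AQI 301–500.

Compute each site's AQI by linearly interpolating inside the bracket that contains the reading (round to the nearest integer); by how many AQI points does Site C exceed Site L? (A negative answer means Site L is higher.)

287

Site F: row 219.74–255.41 (AQI 201–300). (300−201)·(253.39−219.74)/(255.41−219.74) + 201 = 99·33.65/35.67 + 201 ≈ 294.39 → 294.
Site C: 262.82 lies in 255.42–277.56, so I_lo=301, I_hi=500, C_lo=255.42, C_hi=277.56.
(500−301)/(277.56−255.42) × (262.82−255.42) + 301 = 199/22.14 × 7.40 + 301 ≈ 367.51 → 368.
Site L 60.96: bracket 41.20–73.17 → index 51–100; slope 49/31.97, offset 19.76.
AQI = 51 + 49/31.97·19.76 ≈ 81.29 ⇒ 81.
AQIs: Site F=294, Site C=368, Site L=81. Site C (368) − Site L (81) = 287.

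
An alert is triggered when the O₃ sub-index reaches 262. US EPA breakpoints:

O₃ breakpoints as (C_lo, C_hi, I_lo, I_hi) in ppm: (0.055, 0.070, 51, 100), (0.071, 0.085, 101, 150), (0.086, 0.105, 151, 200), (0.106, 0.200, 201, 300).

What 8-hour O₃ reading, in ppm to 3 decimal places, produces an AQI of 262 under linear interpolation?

0.164

AQI 262 lies in the 201–300 band, which corresponds to 0.106–0.200 ppm.
C = 0.106 + (262−201)×(0.200−0.106)/(300−201) = 0.106 + 61×0.094/99 ≈ 0.16392 ppm → 0.164 ppm to 3 dp.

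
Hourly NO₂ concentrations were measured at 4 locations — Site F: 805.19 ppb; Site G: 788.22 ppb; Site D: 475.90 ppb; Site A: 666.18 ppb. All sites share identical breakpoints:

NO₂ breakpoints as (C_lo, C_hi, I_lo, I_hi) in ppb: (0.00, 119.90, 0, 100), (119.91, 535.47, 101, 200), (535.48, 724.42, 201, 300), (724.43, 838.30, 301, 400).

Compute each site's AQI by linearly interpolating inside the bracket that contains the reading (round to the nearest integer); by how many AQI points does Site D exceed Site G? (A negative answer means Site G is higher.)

-170

Site F: 805.19 ∈ [724.43, 838.30] ↔ index [301, 400].
301 + (805.19−724.43)·(400−301)/(838.30−724.43) = 301 + 80.76·99/113.87 ≈ 371.21, so AQI = 371.
Site G: row 724.43–838.30 (AQI 301–400). (400−301)·(788.22−724.43)/(838.30−724.43) + 301 = 99·63.79/113.87 + 301 ≈ 356.46 → 356.
Site D 475.90: bracket 119.91–535.47 → index 101–200; slope 99/415.56, offset 355.99.
AQI = 101 + 99/415.56·355.99 ≈ 185.81 ⇒ 186.
Site A: 666.18 ∈ [535.48, 724.42] ↔ index [201, 300].
201 + (666.18−535.48)·(300−201)/(724.42−535.48) = 201 + 130.70·99/188.94 ≈ 269.48, so AQI = 269.
AQIs: Site F=371, Site G=356, Site D=186, Site A=269. Site D (186) − Site G (356) = -170.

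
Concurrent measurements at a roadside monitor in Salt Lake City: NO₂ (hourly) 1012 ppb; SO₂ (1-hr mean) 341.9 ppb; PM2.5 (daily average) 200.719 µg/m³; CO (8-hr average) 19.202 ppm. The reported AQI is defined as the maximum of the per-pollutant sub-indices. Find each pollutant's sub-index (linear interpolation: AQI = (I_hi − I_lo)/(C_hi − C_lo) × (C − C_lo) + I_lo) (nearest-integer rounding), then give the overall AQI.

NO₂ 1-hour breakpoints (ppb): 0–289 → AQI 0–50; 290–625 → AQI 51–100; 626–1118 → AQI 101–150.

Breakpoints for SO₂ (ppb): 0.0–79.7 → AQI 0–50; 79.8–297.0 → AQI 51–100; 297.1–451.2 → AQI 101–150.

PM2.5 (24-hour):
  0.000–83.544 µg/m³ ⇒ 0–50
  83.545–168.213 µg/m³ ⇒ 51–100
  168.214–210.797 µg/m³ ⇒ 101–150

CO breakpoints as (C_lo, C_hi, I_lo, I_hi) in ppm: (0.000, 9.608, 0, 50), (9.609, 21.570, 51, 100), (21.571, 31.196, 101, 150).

NO₂: 1012 ∈ [626, 1118] ↔ index [101, 150].
101 + (1012−626)·(150−101)/(1118−626) = 101 + 386·49/492 ≈ 139.44, so AQI = 139.
SO₂: 341.9 ∈ [297.1, 451.2] ↔ index [101, 150].
101 + (341.9−297.1)·(150−101)/(451.2−297.1) = 101 + 44.8·49/154.1 ≈ 115.25, so AQI = 115.
PM2.5: 200.719 ∈ [168.214, 210.797] ↔ index [101, 150].
101 + (200.719−168.214)·(150−101)/(210.797−168.214) = 101 + 32.505·49/42.583 ≈ 138.40, so AQI = 138.
CO 19.202: bracket 9.609–21.570 → index 51–100; slope 49/11.961, offset 9.593.
AQI = 51 + 49/11.961·9.593 ≈ 90.30 ⇒ 90.
Sub-indices: NO₂→139, SO₂→115, PM2.5→138, CO→90. Overall AQI = max = 139; dominant pollutant is NO₂.

139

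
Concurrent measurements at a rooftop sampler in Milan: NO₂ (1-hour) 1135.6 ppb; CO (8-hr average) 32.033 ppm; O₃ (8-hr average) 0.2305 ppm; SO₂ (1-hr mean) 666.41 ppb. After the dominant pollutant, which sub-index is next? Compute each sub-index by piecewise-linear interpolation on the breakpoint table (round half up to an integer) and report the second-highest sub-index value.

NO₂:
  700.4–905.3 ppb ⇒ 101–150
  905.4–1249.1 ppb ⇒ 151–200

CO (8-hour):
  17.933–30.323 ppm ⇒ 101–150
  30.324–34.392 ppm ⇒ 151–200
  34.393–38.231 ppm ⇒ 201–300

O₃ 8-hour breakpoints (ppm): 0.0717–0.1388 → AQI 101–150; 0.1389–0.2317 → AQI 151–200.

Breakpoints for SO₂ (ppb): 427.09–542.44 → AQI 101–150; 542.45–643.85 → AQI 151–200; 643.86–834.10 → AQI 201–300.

NO₂: row 905.4–1249.1 (AQI 151–200). (200−151)·(1135.6−905.4)/(1249.1−905.4) + 151 = 49·230.2/343.7 + 151 ≈ 183.82 → 184.
CO: row 30.324–34.392 (AQI 151–200). (200−151)·(32.033−30.324)/(34.392−30.324) + 151 = 49·1.709/4.068 + 151 ≈ 171.59 → 172.
O₃: 0.2305 lies in 0.1389–0.2317, so I_lo=151, I_hi=200, C_lo=0.1389, C_hi=0.2317.
(200−151)/(0.2317−0.1389) × (0.2305−0.1389) + 151 = 49/0.0928 × 0.0916 + 151 ≈ 199.37 → 199.
SO₂ 666.41: bracket 643.86–834.10 → index 201–300; slope 99/190.24, offset 22.55.
AQI = 201 + 99/190.24·22.55 ≈ 212.73 ⇒ 213.
Sub-indices: NO₂→184, CO→172, O₃→199, SO₂→213. Ranked high→low: 213, 199, 184, 172. Second-highest sub-index = 199.

199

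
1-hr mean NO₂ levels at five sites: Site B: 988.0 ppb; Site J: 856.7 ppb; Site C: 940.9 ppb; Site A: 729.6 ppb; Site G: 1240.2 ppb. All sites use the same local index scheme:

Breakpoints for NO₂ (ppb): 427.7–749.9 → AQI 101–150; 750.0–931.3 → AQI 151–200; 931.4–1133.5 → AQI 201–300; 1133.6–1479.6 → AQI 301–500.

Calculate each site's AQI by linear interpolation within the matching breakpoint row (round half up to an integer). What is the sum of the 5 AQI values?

1124

Site B 988.0: bracket 931.4–1133.5 → index 201–300; slope 99/202.1, offset 56.6.
AQI = 201 + 99/202.1·56.6 ≈ 228.73 ⇒ 229.
Site J: 856.7 ∈ [750.0, 931.3] ↔ index [151, 200].
151 + (856.7−750.0)·(200−151)/(931.3−750.0) = 151 + 106.7·49/181.3 ≈ 179.84, so AQI = 180.
Site C: 940.9 ∈ [931.4, 1133.5] ↔ index [201, 300].
201 + (940.9−931.4)·(300−201)/(1133.5−931.4) = 201 + 9.5·99/202.1 ≈ 205.65, so AQI = 206.
Site A 729.6: bracket 427.7–749.9 → index 101–150; slope 49/322.2, offset 301.9.
AQI = 101 + 49/322.2·301.9 ≈ 146.91 ⇒ 147.
Site G 1240.2: bracket 1133.6–1479.6 → index 301–500; slope 199/346.0, offset 106.6.
AQI = 301 + 199/346.0·106.6 ≈ 362.31 ⇒ 362.
AQIs: Site B=229, Site J=180, Site C=206, Site A=147, Site G=362. Sum = 229 + 180 + 206 + 147 + 362 = 1124.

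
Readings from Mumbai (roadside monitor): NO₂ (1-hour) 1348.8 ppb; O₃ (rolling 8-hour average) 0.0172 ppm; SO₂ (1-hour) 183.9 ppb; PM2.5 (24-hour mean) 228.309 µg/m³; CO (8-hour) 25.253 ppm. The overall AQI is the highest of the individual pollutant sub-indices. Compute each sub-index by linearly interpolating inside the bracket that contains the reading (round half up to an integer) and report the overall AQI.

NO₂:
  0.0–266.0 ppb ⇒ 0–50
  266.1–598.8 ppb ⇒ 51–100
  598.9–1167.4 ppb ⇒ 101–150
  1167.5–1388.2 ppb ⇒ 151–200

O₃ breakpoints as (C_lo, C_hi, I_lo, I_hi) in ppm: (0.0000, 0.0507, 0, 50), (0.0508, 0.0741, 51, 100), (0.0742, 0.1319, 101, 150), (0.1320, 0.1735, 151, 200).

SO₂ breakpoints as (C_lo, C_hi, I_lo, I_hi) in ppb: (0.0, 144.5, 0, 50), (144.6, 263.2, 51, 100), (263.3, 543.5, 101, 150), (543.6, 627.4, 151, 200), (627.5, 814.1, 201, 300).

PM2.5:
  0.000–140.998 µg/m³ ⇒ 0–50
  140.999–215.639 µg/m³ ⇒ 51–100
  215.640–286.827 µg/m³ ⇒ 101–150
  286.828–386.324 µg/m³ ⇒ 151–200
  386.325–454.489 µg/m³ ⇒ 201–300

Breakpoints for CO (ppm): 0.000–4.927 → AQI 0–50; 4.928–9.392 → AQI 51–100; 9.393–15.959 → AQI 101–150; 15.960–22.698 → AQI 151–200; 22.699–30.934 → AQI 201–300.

NO₂ 1348.8: bracket 1167.5–1388.2 → index 151–200; slope 49/220.7, offset 181.3.
AQI = 151 + 49/220.7·181.3 ≈ 191.25 ⇒ 191.
O₃: row 0.0000–0.0507 (AQI 0–50). (50−0)·(0.0172−0.0000)/(0.0507−0.0000) + 0 = 50·0.0172/0.0507 + 0 ≈ 16.96 → 17.
SO₂: row 144.6–263.2 (AQI 51–100). (100−51)·(183.9−144.6)/(263.2−144.6) + 51 = 49·39.3/118.6 + 51 ≈ 67.24 → 67.
PM2.5 228.309: bracket 215.640–286.827 → index 101–150; slope 49/71.187, offset 12.669.
AQI = 101 + 49/71.187·12.669 ≈ 109.72 ⇒ 110.
CO 25.253: bracket 22.699–30.934 → index 201–300; slope 99/8.235, offset 2.554.
AQI = 201 + 99/8.235·2.554 ≈ 231.70 ⇒ 232.
Sub-indices: NO₂→191, O₃→17, SO₂→67, PM2.5→110, CO→232. Overall AQI = max = 232; dominant pollutant is CO.

232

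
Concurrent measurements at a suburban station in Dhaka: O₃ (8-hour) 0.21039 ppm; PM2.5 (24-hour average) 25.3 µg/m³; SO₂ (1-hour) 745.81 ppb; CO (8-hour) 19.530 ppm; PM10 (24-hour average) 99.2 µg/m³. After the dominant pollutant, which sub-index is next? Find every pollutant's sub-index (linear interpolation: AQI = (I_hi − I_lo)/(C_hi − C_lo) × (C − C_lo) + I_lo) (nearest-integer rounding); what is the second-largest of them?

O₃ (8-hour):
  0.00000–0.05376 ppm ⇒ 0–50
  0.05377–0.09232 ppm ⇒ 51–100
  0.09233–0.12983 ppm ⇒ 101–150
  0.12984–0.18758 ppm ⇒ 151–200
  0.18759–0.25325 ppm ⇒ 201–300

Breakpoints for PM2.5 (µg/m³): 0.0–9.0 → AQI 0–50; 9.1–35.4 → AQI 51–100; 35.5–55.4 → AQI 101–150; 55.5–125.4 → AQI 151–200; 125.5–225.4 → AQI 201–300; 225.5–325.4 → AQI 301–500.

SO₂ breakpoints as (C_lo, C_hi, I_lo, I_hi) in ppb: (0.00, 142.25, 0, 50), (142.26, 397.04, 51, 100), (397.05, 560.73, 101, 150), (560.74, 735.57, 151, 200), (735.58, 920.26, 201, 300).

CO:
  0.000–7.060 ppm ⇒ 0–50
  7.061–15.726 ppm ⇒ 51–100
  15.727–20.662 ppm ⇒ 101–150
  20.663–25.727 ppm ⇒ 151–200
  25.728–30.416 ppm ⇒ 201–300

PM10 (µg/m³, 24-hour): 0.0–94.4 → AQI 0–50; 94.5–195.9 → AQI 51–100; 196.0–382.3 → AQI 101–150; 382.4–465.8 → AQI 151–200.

O₃: 0.21039 lies in 0.18759–0.25325, so I_lo=201, I_hi=300, C_lo=0.18759, C_hi=0.25325.
(300−201)/(0.25325−0.18759) × (0.21039−0.18759) + 201 = 99/0.06566 × 0.02280 + 201 ≈ 235.38 → 235.
PM2.5: 25.3 lies in 9.1–35.4, so I_lo=51, I_hi=100, C_lo=9.1, C_hi=35.4.
(100−51)/(35.4−9.1) × (25.3−9.1) + 51 = 49/26.3 × 16.2 + 51 ≈ 81.18 → 81.
SO₂: 745.81 ∈ [735.58, 920.26] ↔ index [201, 300].
201 + (745.81−735.58)·(300−201)/(920.26−735.58) = 201 + 10.23·99/184.68 ≈ 206.48, so AQI = 206.
CO: row 15.727–20.662 (AQI 101–150). (150−101)·(19.530−15.727)/(20.662−15.727) + 101 = 49·3.803/4.935 + 101 ≈ 138.76 → 139.
PM10: row 94.5–195.9 (AQI 51–100). (100−51)·(99.2−94.5)/(195.9−94.5) + 51 = 49·4.7/101.4 + 51 ≈ 53.27 → 53.
Sub-indices: O₃→235, PM2.5→81, SO₂→206, CO→139, PM10→53. Ranked high→low: 235, 206, 139, 81, 53. Second-highest sub-index = 206.

206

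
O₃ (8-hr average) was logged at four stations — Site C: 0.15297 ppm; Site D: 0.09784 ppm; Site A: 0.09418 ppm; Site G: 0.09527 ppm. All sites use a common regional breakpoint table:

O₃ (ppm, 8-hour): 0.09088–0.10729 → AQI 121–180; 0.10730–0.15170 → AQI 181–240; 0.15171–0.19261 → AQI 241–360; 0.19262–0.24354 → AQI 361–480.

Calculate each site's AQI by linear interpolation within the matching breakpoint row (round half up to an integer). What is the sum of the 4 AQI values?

661

Site C 0.15297: bracket 0.15171–0.19261 → index 241–360; slope 119/0.04090, offset 0.00126.
AQI = 241 + 119/0.04090·0.00126 ≈ 244.67 ⇒ 245.
Site D: row 0.09088–0.10729 (AQI 121–180). (180−121)·(0.09784−0.09088)/(0.10729−0.09088) + 121 = 59·0.00696/0.01641 + 121 ≈ 146.02 → 146.
Site A: 0.09418 ∈ [0.09088, 0.10729] ↔ index [121, 180].
121 + (0.09418−0.09088)·(180−121)/(0.10729−0.09088) = 121 + 0.00330·59/0.01641 ≈ 132.86, so AQI = 133.
Site G: 0.09527 ∈ [0.09088, 0.10729] ↔ index [121, 180].
121 + (0.09527−0.09088)·(180−121)/(0.10729−0.09088) = 121 + 0.00439·59/0.01641 ≈ 136.78, so AQI = 137.
AQIs: Site C=245, Site D=146, Site A=133, Site G=137. Sum = 245 + 146 + 133 + 137 = 661.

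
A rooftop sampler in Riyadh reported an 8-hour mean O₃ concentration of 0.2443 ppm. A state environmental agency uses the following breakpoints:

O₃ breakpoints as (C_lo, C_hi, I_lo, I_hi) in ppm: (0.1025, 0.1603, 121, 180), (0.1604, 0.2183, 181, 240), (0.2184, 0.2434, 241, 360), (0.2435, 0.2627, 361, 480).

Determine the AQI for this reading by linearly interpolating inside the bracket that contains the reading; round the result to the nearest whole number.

366

O₃: 0.2443 ∈ [0.2435, 0.2627] ↔ index [361, 480].
361 + (0.2443−0.2435)·(480−361)/(0.2627−0.2435) = 361 + 0.0008·119/0.0192 ≈ 365.96, so AQI = 366.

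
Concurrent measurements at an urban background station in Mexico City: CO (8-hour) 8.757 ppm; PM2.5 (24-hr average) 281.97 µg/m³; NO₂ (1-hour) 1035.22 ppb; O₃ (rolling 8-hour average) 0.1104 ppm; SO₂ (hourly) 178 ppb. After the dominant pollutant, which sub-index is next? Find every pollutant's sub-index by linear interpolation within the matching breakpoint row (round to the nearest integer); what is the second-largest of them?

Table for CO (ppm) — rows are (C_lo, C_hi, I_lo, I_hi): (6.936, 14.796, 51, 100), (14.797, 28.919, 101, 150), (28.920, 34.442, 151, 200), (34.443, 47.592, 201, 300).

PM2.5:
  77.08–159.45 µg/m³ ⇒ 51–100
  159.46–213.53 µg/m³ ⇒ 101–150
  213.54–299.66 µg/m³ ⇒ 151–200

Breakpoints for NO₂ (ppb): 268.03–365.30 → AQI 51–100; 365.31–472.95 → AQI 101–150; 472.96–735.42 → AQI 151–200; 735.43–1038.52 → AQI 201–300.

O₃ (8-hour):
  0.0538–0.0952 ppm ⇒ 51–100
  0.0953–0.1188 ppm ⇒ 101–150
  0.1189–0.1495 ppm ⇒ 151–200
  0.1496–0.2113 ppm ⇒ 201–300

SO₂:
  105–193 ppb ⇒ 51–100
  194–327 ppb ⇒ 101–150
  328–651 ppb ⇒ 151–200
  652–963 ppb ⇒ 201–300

190

CO: 8.757 lies in 6.936–14.796, so I_lo=51, I_hi=100, C_lo=6.936, C_hi=14.796.
(100−51)/(14.796−6.936) × (8.757−6.936) + 51 = 49/7.860 × 1.821 + 51 ≈ 62.35 → 62.
PM2.5: 281.97 ∈ [213.54, 299.66] ↔ index [151, 200].
151 + (281.97−213.54)·(200−151)/(299.66−213.54) = 151 + 68.43·49/86.12 ≈ 189.93, so AQI = 190.
NO₂: row 735.43–1038.52 (AQI 201–300). (300−201)·(1035.22−735.43)/(1038.52−735.43) + 201 = 99·299.79/303.09 + 201 ≈ 298.92 → 299.
O₃ 0.1104: bracket 0.0953–0.1188 → index 101–150; slope 49/0.0235, offset 0.0151.
AQI = 101 + 49/0.0235·0.0151 ≈ 132.49 ⇒ 132.
SO₂: 178 lies in 105–193, so I_lo=51, I_hi=100, C_lo=105, C_hi=193.
(100−51)/(193−105) × (178−105) + 51 = 49/88 × 73 + 51 ≈ 91.65 → 92.
Sub-indices: CO→62, PM2.5→190, NO₂→299, O₃→132, SO₂→92. Ranked high→low: 299, 190, 132, 92, 62. Second-highest sub-index = 190.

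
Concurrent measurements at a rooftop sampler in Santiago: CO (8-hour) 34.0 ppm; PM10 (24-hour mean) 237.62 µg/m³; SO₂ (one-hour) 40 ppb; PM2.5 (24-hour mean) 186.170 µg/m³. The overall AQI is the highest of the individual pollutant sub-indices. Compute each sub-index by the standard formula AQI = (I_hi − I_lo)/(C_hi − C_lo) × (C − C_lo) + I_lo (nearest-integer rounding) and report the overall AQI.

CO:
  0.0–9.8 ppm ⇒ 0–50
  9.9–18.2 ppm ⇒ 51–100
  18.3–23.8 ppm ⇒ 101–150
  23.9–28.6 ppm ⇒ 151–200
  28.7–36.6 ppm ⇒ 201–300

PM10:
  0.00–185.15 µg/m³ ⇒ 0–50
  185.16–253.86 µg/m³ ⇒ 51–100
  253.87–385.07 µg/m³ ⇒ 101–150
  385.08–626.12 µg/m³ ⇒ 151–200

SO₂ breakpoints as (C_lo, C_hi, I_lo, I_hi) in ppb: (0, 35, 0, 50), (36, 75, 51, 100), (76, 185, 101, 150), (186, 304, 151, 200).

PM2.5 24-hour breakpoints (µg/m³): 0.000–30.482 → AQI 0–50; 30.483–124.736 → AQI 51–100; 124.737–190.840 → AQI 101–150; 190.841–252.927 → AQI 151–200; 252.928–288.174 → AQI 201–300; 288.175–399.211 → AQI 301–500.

267

CO: 34.0 lies in 28.7–36.6, so I_lo=201, I_hi=300, C_lo=28.7, C_hi=36.6.
(300−201)/(36.6−28.7) × (34.0−28.7) + 201 = 99/7.9 × 5.3 + 201 ≈ 267.42 → 267.
PM10 237.62: bracket 185.16–253.86 → index 51–100; slope 49/68.70, offset 52.46.
AQI = 51 + 49/68.70·52.46 ≈ 88.42 ⇒ 88.
SO₂: row 36–75 (AQI 51–100). (100−51)·(40−36)/(75−36) + 51 = 49·4/39 + 51 ≈ 56.03 → 56.
PM2.5 186.170: bracket 124.737–190.840 → index 101–150; slope 49/66.103, offset 61.433.
AQI = 101 + 49/66.103·61.433 ≈ 146.54 ⇒ 147.
Sub-indices: CO→267, PM10→88, SO₂→56, PM2.5→147. Overall AQI = max = 267; dominant pollutant is CO.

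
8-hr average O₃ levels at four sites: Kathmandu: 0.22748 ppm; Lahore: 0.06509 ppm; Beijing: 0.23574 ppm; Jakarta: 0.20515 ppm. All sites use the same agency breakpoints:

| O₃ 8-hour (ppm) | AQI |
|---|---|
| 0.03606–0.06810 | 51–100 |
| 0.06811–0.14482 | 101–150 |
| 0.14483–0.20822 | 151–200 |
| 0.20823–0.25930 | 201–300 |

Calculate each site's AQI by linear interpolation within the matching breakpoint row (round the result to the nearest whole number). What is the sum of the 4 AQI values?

785

Kathmandu: row 0.20823–0.25930 (AQI 201–300). (300−201)·(0.22748−0.20823)/(0.25930−0.20823) + 201 = 99·0.01925/0.05107 + 201 ≈ 238.32 → 238.
Lahore: row 0.03606–0.06810 (AQI 51–100). (100−51)·(0.06509−0.03606)/(0.06810−0.03606) + 51 = 49·0.02903/0.03204 + 51 ≈ 95.40 → 95.
Beijing 0.23574: bracket 0.20823–0.25930 → index 201–300; slope 99/0.05107, offset 0.02751.
AQI = 201 + 99/0.05107·0.02751 ≈ 254.33 ⇒ 254.
Jakarta: 0.20515 lies in 0.14483–0.20822, so I_lo=151, I_hi=200, C_lo=0.14483, C_hi=0.20822.
(200−151)/(0.20822−0.14483) × (0.20515−0.14483) + 151 = 49/0.06339 × 0.06032 + 151 ≈ 197.63 → 198.
AQIs: Kathmandu=238, Lahore=95, Beijing=254, Jakarta=198. Sum = 238 + 95 + 254 + 198 = 785.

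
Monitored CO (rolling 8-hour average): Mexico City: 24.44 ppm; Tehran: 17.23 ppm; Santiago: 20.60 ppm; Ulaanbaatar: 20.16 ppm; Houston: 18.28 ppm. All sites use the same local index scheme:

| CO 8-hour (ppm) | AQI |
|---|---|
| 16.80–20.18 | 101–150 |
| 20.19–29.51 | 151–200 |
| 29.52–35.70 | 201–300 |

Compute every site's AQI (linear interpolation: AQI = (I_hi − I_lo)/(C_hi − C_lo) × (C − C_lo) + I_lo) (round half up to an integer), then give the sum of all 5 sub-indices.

705

Mexico City: row 20.19–29.51 (AQI 151–200). (200−151)·(24.44−20.19)/(29.51−20.19) + 151 = 49·4.25/9.32 + 151 ≈ 173.34 → 173.
Tehran: 17.23 ∈ [16.80, 20.18] ↔ index [101, 150].
101 + (17.23−16.80)·(150−101)/(20.18−16.80) = 101 + 0.43·49/3.38 ≈ 107.23, so AQI = 107.
Santiago: row 20.19–29.51 (AQI 151–200). (200−151)·(20.60−20.19)/(29.51−20.19) + 151 = 49·0.41/9.32 + 151 ≈ 153.16 → 153.
Ulaanbaatar: 20.16 lies in 16.80–20.18, so I_lo=101, I_hi=150, C_lo=16.80, C_hi=20.18.
(150−101)/(20.18−16.80) × (20.16−16.80) + 101 = 49/3.38 × 3.36 + 101 ≈ 149.71 → 150.
Houston: 18.28 lies in 16.80–20.18, so I_lo=101, I_hi=150, C_lo=16.80, C_hi=20.18.
(150−101)/(20.18−16.80) × (18.28−16.80) + 101 = 49/3.38 × 1.48 + 101 ≈ 122.46 → 122.
AQIs: Mexico City=173, Tehran=107, Santiago=153, Ulaanbaatar=150, Houston=122. Sum = 173 + 107 + 153 + 150 + 122 = 705.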